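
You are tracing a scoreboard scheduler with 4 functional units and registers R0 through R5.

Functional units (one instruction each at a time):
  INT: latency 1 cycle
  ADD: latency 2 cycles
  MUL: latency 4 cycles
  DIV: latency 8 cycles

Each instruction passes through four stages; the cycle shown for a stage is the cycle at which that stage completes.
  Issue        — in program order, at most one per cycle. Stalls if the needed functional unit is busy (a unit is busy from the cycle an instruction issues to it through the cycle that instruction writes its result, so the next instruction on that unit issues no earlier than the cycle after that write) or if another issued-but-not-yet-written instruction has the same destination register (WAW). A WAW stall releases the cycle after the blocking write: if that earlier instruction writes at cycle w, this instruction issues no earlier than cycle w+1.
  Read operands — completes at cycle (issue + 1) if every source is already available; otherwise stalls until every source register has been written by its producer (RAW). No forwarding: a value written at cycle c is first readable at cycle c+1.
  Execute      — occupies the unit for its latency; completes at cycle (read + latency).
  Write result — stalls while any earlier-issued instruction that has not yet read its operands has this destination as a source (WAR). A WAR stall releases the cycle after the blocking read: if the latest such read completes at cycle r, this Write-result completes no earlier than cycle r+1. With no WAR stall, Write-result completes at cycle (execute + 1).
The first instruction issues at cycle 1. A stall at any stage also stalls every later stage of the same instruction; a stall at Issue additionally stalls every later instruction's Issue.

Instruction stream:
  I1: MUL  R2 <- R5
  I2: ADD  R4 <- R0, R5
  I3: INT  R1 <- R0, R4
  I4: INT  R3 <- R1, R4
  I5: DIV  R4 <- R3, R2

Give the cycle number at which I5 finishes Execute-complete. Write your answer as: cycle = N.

cycle = 22

[I1] 1/2/6/7
[I2] 2/3/5/6
[I3] 3/7/8/9  (RAW R4: wait I2 write@6)
[I4] 10/11/12/13  (struct: INT busy until I3 writes@9)
[I5] 11/14/22/23  (RAW R3: wait I4 write@13)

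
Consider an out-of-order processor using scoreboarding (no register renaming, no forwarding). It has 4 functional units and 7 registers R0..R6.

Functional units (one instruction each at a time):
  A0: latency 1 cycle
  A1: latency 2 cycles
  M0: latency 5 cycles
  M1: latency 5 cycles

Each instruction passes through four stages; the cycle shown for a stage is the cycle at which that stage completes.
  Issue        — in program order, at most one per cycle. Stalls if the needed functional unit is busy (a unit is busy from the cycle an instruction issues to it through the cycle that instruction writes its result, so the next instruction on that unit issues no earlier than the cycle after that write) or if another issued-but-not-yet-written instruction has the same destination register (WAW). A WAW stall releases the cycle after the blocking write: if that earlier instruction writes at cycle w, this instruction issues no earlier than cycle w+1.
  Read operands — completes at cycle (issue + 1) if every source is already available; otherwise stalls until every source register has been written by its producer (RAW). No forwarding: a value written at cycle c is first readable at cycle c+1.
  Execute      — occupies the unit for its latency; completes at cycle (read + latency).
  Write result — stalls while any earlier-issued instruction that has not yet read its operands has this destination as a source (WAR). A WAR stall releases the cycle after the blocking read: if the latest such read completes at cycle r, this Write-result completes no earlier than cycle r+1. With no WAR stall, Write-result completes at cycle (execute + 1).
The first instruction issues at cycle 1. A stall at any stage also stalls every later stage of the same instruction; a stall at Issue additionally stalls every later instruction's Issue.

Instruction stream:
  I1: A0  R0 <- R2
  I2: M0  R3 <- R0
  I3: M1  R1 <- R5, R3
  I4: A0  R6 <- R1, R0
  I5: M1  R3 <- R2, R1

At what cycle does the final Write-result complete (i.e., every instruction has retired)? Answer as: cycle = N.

[I1] 1/2/3/4
[I2] 2/5/10/11  (RAW R0: wait I1 write@4)
[I3] 3/12/17/18  (RAW R3: wait I2 write@11)
[I4] 5/19/20/21  (struct: A0 busy until I1 writes@4; RAW R1: wait I3 write@18)
[I5] 19/20/25/26  (struct: M1 busy until I3 writes@18)

cycle = 26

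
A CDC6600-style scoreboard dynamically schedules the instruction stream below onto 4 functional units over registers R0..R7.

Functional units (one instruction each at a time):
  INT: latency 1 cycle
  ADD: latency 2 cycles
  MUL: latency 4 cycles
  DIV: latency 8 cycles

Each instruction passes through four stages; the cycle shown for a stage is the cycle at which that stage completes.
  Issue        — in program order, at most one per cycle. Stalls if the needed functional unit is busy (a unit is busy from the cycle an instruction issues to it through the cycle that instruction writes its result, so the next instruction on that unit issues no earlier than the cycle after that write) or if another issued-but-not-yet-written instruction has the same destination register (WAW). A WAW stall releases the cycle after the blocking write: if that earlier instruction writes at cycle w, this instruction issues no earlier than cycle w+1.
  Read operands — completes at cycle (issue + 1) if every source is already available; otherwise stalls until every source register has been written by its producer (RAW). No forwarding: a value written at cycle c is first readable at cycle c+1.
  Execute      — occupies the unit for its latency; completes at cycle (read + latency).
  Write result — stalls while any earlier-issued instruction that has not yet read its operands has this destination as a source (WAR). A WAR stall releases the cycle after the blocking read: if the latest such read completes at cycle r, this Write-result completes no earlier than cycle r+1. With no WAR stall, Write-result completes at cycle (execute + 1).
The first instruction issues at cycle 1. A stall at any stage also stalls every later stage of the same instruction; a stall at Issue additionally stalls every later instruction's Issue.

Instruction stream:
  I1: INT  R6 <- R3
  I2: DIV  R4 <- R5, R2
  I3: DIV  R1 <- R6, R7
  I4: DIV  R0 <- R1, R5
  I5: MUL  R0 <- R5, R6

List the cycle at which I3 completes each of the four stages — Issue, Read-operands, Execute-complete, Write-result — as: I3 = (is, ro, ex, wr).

t=1  I1 dispatched to INT
t=2  I1 operands ready | I2 dispatched to DIV
t=3  I1 complete | I2 operands ready
t=4  R6←I1
t=11  I2 complete
t=12  R4←I2
t=13  I3 dispatched to DIV
t=14  I3 operands ready
t=22  I3 complete
t=23  R1←I3
t=24  I4 dispatched to DIV
t=25  I4 operands ready
t=33  I4 complete
t=34  R0←I4
t=35  I5 dispatched to MUL
t=36  I5 operands ready
t=40  I5 complete
t=41  R0←I5

I3 = (13, 14, 22, 23)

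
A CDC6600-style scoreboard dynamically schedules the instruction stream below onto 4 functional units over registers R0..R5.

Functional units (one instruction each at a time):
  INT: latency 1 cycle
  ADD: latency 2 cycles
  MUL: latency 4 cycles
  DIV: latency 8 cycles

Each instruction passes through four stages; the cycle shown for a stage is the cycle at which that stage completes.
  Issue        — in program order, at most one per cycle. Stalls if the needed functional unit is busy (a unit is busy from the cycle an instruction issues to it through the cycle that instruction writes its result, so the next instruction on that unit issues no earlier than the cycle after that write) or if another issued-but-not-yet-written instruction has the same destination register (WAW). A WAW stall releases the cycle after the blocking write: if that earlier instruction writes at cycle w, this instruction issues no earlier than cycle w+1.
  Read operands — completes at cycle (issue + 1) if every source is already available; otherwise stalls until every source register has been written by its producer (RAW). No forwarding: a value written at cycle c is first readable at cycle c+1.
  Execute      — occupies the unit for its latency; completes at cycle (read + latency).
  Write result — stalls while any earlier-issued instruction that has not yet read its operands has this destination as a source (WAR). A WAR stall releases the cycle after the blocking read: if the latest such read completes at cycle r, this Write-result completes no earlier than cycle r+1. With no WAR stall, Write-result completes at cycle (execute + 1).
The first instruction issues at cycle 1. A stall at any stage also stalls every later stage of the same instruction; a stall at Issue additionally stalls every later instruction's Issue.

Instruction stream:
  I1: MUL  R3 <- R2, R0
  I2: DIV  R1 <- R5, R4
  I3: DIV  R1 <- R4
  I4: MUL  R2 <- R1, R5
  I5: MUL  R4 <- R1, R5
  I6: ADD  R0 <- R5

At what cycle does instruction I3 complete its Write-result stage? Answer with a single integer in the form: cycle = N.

cycle = 23

cycle 1: issue I1 (MUL)
cycle 2: I1 read-ops | issue I2 (DIV)
cycle 3: I2 read-ops
cycle 6: I1 finished on MUL
cycle 7: I1→R3
cycle 11: I2 finished on DIV
cycle 12: I2→R1
cycle 13: issue I3 (DIV)
cycle 14: I3 read-ops | issue I4 (MUL)
cycle 22: I3 finished on DIV
cycle 23: I3→R1
cycle 24: I4 read-ops
cycle 28: I4 finished on MUL
cycle 29: I4→R2
cycle 30: issue I5 (MUL)
cycle 31: I5 read-ops | issue I6 (ADD)
cycle 32: I6 read-ops
cycle 34: I6 finished on ADD
cycle 35: I5 finished on MUL | I6→R0
cycle 36: I5→R4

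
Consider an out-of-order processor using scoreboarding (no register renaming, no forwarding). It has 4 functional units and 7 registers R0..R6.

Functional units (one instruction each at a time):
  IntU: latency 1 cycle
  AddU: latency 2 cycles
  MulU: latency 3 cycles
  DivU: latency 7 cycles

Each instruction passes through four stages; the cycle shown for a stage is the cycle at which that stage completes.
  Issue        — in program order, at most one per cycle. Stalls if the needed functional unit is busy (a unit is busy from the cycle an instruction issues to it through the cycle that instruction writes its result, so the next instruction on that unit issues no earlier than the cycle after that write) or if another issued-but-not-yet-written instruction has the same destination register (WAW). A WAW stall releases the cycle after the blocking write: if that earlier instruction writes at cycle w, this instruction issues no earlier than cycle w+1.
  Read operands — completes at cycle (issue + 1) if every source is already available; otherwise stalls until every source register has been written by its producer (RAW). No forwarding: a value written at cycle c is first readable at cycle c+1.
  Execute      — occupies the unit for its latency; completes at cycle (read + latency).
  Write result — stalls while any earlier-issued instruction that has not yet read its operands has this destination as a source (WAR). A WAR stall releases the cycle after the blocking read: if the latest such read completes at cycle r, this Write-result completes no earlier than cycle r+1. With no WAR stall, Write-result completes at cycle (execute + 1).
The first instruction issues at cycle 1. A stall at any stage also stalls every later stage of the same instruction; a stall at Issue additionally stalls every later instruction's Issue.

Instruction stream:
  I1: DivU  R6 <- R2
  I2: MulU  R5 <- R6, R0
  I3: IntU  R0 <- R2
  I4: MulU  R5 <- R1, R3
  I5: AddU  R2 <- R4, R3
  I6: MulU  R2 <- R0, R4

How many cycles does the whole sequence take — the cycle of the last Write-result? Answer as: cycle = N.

c1: I1→DivU
c2: I1 RO, I2→MulU
c3: I3→IntU
c4: I3 RO
c5: I3 EX
c9: I1 EX
c10: I1 WR R6
c11: I2 RO
c12: I3 WR R0
c14: I2 EX
c15: I2 WR R5
c16: I4→MulU
c17: I4 RO, I5→AddU
c18: I5 RO
c20: I4 EX, I5 EX
c21: I4 WR R5, I5 WR R2
c22: I6→MulU
c23: I6 RO
c26: I6 EX
c27: I6 WR R2

cycle = 27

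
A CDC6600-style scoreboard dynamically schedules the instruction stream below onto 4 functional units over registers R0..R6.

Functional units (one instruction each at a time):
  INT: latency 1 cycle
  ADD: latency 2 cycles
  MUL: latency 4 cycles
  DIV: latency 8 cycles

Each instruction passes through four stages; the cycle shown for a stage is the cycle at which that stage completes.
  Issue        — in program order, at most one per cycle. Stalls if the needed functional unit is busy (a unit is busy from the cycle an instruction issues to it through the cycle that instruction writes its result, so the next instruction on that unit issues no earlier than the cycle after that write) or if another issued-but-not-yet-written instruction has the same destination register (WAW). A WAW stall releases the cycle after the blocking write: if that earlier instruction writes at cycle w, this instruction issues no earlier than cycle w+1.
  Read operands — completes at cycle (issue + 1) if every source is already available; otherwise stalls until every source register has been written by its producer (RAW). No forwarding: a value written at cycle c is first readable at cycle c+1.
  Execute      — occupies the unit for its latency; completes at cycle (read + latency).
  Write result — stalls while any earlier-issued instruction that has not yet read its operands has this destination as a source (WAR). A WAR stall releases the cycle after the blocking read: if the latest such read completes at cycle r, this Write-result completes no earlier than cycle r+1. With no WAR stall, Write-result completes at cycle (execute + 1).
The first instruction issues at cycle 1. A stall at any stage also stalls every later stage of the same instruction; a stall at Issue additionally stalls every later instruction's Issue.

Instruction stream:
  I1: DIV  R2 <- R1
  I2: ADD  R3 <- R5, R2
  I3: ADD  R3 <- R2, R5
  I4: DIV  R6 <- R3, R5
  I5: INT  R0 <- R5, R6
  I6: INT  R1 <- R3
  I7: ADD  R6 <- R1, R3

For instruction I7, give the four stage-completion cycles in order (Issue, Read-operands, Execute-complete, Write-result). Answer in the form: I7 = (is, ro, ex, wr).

I7 = (35, 38, 40, 41)

[1] I1→DIV
[2] I1 RO | I2→ADD
[10] I1 EX
[11] I1 WR R2
[12] I2 RO
[14] I2 EX
[15] I2 WR R3
[16] I3→ADD
[17] I3 RO | I4→DIV
[18] I5→INT
[19] I3 EX
[20] I3 WR R3
[21] I4 RO
[29] I4 EX
[30] I4 WR R6
[31] I5 RO
[32] I5 EX
[33] I5 WR R0
[34] I6→INT
[35] I6 RO | I7→ADD
[36] I6 EX
[37] I6 WR R1
[38] I7 RO
[40] I7 EX
[41] I7 WR R6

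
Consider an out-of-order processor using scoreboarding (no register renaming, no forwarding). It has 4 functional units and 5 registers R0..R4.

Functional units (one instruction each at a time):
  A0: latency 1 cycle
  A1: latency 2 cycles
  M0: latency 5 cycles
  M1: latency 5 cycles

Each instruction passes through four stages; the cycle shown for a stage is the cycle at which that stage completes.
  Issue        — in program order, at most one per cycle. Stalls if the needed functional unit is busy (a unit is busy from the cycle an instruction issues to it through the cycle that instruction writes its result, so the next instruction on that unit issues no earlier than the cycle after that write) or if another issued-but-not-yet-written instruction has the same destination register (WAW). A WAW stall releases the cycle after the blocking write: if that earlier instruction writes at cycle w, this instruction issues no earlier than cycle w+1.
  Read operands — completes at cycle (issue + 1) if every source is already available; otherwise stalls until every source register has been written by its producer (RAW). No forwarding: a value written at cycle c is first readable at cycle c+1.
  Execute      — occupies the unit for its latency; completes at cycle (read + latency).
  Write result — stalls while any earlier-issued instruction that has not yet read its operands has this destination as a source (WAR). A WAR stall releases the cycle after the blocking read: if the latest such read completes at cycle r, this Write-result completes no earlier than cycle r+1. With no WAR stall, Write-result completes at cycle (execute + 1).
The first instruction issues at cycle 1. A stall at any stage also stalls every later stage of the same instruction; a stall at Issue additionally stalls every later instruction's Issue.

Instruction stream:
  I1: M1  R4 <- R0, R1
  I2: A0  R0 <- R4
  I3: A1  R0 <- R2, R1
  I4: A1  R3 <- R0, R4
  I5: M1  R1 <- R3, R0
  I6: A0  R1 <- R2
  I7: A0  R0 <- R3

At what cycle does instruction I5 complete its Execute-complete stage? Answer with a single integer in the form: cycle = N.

cycle = 27

t=1  issue I1 (M1)
t=2  I1 read-ops; issue I2 (A0)
t=7  I1 finished on M1
t=8  I1→R4
t=9  I2 read-ops
t=10  I2 finished on A0
t=11  I2→R0
t=12  issue I3 (A1)
t=13  I3 read-ops
t=15  I3 finished on A1
t=16  I3→R0
t=17  issue I4 (A1)
t=18  I4 read-ops; issue I5 (M1)
t=20  I4 finished on A1
t=21  I4→R3
t=22  I5 read-ops
t=27  I5 finished on M1
t=28  I5→R1
t=29  issue I6 (A0)
t=30  I6 read-ops
t=31  I6 finished on A0
t=32  I6→R1
t=33  issue I7 (A0)
t=34  I7 read-ops
t=35  I7 finished on A0
t=36  I7→R0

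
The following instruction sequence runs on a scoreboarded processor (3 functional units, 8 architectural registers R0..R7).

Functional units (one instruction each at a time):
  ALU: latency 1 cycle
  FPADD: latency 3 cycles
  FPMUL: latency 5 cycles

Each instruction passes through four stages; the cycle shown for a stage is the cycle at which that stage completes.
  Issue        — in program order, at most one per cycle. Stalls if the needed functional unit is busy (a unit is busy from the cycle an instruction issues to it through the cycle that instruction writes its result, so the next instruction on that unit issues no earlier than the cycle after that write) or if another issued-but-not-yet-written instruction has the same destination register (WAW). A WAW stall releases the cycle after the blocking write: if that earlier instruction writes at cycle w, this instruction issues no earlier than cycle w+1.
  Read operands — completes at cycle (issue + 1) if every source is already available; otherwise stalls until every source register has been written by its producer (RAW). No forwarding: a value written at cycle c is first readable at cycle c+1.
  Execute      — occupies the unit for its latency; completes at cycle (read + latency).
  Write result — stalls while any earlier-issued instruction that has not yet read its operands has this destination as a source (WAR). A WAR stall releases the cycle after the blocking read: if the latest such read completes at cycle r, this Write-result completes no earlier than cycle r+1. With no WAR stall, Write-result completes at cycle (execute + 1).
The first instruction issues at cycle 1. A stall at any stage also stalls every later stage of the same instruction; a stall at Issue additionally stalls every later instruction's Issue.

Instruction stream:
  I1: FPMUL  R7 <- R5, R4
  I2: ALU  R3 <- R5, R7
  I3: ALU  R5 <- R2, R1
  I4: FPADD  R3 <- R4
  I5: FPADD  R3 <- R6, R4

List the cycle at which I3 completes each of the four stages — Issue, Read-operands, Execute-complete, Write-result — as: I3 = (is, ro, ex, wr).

I3 = (12, 13, 14, 15)

cycle 1: I1→FPMUL
cycle 2: I1 RO, I2→ALU
cycle 7: I1 EX
cycle 8: I1 WR R7
cycle 9: I2 RO
cycle 10: I2 EX
cycle 11: I2 WR R3
cycle 12: I3→ALU
cycle 13: I3 RO, I4→FPADD
cycle 14: I3 EX, I4 RO
cycle 15: I3 WR R5
cycle 17: I4 EX
cycle 18: I4 WR R3
cycle 19: I5→FPADD
cycle 20: I5 RO
cycle 23: I5 EX
cycle 24: I5 WR R3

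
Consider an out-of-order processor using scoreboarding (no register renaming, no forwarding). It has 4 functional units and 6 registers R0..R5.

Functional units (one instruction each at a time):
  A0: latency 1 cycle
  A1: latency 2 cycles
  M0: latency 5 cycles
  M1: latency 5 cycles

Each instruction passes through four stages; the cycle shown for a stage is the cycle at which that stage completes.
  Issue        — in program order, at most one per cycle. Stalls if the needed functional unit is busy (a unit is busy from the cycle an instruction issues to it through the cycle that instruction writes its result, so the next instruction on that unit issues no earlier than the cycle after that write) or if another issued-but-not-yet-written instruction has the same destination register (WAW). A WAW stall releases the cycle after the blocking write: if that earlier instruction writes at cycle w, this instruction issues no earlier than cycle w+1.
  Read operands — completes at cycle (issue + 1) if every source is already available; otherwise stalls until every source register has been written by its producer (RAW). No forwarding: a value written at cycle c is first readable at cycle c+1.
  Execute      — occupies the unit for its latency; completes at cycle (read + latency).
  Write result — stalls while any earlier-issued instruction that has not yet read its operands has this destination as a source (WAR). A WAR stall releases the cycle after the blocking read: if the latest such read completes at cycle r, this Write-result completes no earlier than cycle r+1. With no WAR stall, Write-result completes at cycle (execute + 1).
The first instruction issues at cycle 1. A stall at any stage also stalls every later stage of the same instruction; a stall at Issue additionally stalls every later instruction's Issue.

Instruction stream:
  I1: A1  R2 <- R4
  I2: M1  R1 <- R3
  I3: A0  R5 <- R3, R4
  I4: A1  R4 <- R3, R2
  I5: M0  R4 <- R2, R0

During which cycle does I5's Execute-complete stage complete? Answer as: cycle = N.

  I1 | 1 | 2 | 4 | 5
  I2 | 2 | 3 | 8 | 9
  I3 | 3 | 4 | 5 | 6
  I4 | 6 | 7 | 9 | 10   struct: A1 busy until I1 writes@5
  I5 | 11 | 12 | 17 | 18   WAW R4: wait I4 write@10

cycle = 17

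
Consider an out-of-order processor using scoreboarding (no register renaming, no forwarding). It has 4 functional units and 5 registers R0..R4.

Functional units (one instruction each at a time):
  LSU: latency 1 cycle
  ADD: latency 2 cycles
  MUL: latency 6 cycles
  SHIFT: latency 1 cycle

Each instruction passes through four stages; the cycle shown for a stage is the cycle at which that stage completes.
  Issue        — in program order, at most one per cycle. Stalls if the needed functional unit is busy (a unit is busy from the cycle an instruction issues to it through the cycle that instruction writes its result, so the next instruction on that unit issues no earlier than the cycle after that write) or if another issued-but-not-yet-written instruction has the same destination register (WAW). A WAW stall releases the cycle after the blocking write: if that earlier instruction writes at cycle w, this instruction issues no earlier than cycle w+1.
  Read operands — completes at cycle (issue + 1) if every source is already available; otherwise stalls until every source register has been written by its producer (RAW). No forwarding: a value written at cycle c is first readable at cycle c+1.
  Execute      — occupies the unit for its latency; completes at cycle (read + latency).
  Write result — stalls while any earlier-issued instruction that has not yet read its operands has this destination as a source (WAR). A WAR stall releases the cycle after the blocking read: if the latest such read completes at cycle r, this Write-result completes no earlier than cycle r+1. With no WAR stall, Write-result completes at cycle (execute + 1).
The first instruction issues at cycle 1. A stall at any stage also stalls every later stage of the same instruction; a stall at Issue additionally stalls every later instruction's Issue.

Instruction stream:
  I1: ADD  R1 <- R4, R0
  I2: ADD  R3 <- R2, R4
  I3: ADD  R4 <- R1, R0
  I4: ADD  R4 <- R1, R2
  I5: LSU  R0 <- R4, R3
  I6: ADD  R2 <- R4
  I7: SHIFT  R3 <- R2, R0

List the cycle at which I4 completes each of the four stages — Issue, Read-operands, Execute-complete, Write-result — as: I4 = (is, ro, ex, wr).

I4 = (16, 17, 19, 20)

c1: issue I1 (ADD)
c2: I1 read-ops
c4: I1 finished on ADD
c5: I1→R1
c6: issue I2 (ADD)
c7: I2 read-ops
c9: I2 finished on ADD
c10: I2→R3
c11: issue I3 (ADD)
c12: I3 read-ops
c14: I3 finished on ADD
c15: I3→R4
c16: issue I4 (ADD)
c17: I4 read-ops · issue I5 (LSU)
c19: I4 finished on ADD
c20: I4→R4
c21: I5 read-ops · issue I6 (ADD)
c22: I5 finished on LSU · I6 read-ops · issue I7 (SHIFT)
c23: I5→R0
c24: I6 finished on ADD
c25: I6→R2
c26: I7 read-ops
c27: I7 finished on SHIFT
c28: I7→R3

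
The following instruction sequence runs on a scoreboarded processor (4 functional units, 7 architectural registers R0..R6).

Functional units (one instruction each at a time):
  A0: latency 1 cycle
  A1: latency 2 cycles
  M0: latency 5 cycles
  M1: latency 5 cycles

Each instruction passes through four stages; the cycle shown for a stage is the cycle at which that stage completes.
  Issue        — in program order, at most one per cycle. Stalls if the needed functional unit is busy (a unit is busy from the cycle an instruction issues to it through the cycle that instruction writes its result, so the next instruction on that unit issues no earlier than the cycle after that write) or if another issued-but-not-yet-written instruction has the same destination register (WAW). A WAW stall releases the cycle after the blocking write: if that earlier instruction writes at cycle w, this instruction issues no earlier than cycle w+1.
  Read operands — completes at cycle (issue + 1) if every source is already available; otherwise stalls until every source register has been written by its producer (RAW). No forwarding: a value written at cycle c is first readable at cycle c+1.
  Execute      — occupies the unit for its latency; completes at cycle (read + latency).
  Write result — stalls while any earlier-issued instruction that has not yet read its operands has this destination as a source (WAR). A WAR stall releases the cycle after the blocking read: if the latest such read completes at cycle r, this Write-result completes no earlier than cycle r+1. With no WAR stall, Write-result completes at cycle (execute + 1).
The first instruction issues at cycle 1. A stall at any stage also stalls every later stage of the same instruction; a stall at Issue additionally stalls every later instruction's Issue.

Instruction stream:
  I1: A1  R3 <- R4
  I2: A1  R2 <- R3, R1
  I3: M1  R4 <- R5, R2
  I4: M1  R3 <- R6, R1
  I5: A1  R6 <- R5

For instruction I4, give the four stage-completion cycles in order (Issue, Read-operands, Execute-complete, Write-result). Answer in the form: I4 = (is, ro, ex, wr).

I4 = (18, 19, 24, 25)

I1 -> (1, 2, 4, 5)
I2 -> (6, 7, 9, 10)  // struct: A1 busy until I1 writes@5
I3 -> (7, 11, 16, 17)  // RAW R2: wait I2 write@10
I4 -> (18, 19, 24, 25)  // struct: M1 busy until I3 writes@17
I5 -> (19, 20, 22, 23)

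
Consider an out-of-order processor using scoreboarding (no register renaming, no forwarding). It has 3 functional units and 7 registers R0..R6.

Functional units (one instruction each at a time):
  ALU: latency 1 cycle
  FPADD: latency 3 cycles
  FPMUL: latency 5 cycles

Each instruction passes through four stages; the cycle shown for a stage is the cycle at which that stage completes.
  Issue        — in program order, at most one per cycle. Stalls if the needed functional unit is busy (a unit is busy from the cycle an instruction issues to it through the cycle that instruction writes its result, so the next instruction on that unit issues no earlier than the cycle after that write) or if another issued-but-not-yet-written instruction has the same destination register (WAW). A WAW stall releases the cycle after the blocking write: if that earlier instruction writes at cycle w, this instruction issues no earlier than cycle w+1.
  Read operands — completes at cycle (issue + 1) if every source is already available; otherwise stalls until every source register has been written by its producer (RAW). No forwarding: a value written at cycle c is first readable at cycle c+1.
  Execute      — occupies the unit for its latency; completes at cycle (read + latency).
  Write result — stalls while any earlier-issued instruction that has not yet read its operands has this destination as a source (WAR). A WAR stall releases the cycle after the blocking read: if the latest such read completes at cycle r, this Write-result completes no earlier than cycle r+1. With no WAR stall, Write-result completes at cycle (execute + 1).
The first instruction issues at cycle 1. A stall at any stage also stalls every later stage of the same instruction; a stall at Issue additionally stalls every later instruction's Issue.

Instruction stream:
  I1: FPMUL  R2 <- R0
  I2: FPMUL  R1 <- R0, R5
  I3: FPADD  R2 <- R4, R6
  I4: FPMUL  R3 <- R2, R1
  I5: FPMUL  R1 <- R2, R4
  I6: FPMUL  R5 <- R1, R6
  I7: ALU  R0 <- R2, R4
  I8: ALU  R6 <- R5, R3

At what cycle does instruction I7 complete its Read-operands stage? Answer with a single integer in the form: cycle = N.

cycle = 35

[1] I1 dispatched to FPMUL
[2] I1 operands ready
[7] I1 complete
[8] R2←I1
[9] I2 dispatched to FPMUL
[10] I2 operands ready | I3 dispatched to FPADD
[11] I3 operands ready
[14] I3 complete
[15] I2 complete | R2←I3
[16] R1←I2
[17] I4 dispatched to FPMUL
[18] I4 operands ready
[23] I4 complete
[24] R3←I4
[25] I5 dispatched to FPMUL
[26] I5 operands ready
[31] I5 complete
[32] R1←I5
[33] I6 dispatched to FPMUL
[34] I6 operands ready | I7 dispatched to ALU
[35] I7 operands ready
[36] I7 complete
[37] R0←I7
[38] I8 dispatched to ALU
[39] I6 complete
[40] R5←I6
[41] I8 operands ready
[42] I8 complete
[43] R6←I8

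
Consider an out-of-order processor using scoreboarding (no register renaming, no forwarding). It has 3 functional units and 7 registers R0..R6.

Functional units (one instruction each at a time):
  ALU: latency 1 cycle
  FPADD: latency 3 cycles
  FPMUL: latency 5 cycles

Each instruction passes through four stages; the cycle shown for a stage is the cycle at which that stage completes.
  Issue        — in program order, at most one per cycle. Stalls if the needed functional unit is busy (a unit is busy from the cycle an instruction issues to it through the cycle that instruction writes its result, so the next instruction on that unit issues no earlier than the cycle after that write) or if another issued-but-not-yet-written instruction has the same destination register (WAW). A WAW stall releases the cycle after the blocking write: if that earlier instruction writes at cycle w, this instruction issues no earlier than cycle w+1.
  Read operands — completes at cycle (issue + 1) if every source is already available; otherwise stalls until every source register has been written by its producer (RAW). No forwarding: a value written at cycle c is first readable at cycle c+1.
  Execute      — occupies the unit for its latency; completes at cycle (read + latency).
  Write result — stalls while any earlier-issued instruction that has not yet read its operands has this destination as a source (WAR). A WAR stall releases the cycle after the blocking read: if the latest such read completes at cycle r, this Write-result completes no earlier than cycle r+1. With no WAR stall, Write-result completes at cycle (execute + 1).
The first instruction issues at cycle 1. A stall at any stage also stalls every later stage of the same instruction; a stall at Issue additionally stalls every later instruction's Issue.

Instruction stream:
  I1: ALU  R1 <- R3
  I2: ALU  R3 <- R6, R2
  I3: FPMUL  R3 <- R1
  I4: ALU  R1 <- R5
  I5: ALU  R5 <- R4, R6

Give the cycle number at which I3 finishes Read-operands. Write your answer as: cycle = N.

cycle = 10

c1: issue I1 (ALU)
c2: I1 read-ops
c3: I1 finished on ALU
c4: I1→R1
c5: issue I2 (ALU)
c6: I2 read-ops
c7: I2 finished on ALU
c8: I2→R3
c9: issue I3 (FPMUL)
c10: I3 read-ops · issue I4 (ALU)
c11: I4 read-ops
c12: I4 finished on ALU
c13: I4→R1
c14: issue I5 (ALU)
c15: I3 finished on FPMUL · I5 read-ops
c16: I3→R3 · I5 finished on ALU
c17: I5→R5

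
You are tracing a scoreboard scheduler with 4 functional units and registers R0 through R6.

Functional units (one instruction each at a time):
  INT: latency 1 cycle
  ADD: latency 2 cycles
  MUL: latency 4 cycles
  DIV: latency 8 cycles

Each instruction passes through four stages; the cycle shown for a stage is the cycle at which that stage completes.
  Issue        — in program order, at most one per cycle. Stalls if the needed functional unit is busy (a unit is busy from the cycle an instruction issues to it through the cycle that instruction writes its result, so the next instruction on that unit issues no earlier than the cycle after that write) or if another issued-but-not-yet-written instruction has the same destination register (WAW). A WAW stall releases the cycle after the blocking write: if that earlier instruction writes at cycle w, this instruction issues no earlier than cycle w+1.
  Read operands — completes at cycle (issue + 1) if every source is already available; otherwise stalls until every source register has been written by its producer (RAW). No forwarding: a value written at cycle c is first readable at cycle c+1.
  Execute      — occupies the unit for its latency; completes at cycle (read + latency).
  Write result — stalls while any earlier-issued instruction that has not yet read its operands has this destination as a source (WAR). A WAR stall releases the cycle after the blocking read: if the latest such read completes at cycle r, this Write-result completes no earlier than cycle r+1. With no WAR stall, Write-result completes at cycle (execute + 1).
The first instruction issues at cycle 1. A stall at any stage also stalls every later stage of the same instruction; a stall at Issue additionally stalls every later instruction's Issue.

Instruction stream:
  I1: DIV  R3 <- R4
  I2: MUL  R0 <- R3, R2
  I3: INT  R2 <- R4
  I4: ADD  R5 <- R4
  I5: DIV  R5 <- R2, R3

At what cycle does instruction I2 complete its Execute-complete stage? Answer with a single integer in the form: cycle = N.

I1: IS=1 RO=2 EX=10 WR=11
I2: IS=2 RO=12 EX=16 WR=17  [RAW R3: wait I1 write@11]
I3: IS=3 RO=4 EX=5 WR=13  [WAR R2: wait I2 read@12]
I4: IS=4 RO=5 EX=7 WR=8
I5: IS=12 RO=14 EX=22 WR=23  [struct: DIV busy until I1 writes@11; RAW R2: wait I3 write@13]

cycle = 16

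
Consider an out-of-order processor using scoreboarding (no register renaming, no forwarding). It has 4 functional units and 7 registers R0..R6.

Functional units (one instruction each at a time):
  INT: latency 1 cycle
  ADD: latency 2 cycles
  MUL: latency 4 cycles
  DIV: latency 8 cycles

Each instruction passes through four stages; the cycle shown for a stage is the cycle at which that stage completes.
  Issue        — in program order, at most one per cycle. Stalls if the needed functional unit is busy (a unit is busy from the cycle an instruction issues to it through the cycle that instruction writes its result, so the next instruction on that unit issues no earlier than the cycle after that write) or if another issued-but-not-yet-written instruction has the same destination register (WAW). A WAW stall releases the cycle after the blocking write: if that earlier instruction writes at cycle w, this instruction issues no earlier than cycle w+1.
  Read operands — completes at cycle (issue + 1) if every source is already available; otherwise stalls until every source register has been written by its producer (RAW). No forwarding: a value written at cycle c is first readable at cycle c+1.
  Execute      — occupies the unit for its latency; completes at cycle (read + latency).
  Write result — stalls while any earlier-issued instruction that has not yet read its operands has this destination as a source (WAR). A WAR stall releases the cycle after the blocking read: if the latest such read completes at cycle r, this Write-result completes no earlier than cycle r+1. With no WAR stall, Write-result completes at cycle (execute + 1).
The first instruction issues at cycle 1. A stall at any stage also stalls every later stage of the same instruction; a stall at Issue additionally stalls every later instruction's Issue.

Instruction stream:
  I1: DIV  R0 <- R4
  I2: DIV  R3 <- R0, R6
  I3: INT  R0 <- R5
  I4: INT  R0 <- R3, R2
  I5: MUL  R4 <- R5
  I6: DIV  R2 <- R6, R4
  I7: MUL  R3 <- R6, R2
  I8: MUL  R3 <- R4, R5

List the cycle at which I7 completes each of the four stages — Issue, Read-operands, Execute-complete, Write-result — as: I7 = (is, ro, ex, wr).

I7 = (25, 35, 39, 40)

c1: I1→DIV
c2: I1 RO
c10: I1 EX
c11: I1 WR R0
c12: I2→DIV
c13: I2 RO · I3→INT
c14: I3 RO
c15: I3 EX
c16: I3 WR R0
c17: I4→INT
c18: I5→MUL
c19: I5 RO
c21: I2 EX
c22: I2 WR R3
c23: I4 RO · I5 EX · I6→DIV
c24: I4 EX · I5 WR R4
c25: I4 WR R0 · I6 RO · I7→MUL
c33: I6 EX
c34: I6 WR R2
c35: I7 RO
c39: I7 EX
c40: I7 WR R3
c41: I8→MUL
c42: I8 RO
c46: I8 EX
c47: I8 WR R3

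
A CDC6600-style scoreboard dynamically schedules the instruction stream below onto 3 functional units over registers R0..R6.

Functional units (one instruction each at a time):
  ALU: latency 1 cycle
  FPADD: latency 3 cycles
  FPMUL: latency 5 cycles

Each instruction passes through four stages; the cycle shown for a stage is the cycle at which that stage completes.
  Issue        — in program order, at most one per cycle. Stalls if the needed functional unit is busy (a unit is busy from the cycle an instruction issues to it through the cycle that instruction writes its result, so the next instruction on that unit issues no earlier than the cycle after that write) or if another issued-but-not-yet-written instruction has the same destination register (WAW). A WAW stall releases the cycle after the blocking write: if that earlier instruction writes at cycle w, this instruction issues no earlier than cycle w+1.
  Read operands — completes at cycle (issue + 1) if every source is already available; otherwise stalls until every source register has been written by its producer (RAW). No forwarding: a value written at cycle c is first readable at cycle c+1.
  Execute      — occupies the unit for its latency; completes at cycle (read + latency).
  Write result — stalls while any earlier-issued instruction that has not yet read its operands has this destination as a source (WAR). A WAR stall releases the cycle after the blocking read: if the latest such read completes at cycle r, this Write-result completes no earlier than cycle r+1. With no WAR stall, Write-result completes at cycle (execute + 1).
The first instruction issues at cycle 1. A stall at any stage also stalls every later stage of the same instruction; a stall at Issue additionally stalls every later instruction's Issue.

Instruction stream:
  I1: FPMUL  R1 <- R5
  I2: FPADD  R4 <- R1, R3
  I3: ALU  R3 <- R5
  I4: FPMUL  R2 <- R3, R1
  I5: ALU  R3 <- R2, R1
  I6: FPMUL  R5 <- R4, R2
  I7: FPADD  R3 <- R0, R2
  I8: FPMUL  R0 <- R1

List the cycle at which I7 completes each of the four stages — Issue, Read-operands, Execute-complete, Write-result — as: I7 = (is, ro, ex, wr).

I7 = (21, 22, 25, 26)

[1] I1 dispatched to FPMUL
[2] I1 operands ready | I2 dispatched to FPADD
[3] I3 dispatched to ALU
[4] I3 operands ready
[5] I3 complete
[7] I1 complete
[8] R1←I1
[9] I2 operands ready | I4 dispatched to FPMUL
[10] R3←I3
[11] I4 operands ready | I5 dispatched to ALU
[12] I2 complete
[13] R4←I2
[16] I4 complete
[17] R2←I4
[18] I5 operands ready | I6 dispatched to FPMUL
[19] I5 complete | I6 operands ready
[20] R3←I5
[21] I7 dispatched to FPADD
[22] I7 operands ready
[24] I6 complete
[25] R5←I6 | I7 complete
[26] R3←I7 | I8 dispatched to FPMUL
[27] I8 operands ready
[32] I8 complete
[33] R0←I8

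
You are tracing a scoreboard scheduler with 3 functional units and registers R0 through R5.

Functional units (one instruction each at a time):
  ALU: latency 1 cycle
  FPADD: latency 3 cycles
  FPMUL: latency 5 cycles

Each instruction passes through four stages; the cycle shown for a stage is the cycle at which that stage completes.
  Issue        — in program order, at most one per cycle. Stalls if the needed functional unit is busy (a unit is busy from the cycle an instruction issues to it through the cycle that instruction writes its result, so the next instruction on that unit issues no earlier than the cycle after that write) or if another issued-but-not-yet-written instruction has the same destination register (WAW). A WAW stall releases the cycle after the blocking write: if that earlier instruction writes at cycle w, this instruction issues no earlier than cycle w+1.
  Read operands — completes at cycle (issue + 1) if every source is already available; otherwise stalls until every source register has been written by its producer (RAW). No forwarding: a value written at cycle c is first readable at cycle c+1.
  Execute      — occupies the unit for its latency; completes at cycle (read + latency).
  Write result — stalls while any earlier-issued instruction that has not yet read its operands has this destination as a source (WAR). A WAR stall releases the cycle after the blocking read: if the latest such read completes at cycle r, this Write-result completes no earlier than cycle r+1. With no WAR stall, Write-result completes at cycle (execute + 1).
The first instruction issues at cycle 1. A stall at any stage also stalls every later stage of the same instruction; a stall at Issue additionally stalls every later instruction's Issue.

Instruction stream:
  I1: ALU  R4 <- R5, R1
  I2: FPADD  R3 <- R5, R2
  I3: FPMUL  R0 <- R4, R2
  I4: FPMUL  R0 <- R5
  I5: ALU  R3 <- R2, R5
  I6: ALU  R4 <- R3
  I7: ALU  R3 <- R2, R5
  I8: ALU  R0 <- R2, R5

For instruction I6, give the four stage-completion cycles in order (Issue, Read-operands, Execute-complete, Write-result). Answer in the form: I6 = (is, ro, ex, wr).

I6 = (17, 18, 19, 20)

I1  is:1  ro:2  ex:3  wr:4
I2  is:2  ro:3  ex:6  wr:7
I3  is:3  ro:5  ex:10  wr:11  — RAW R4: wait I1 write@4
I4  is:12  ro:13  ex:18  wr:19  — struct: FPMUL busy until I3 writes@11
I5  is:13  ro:14  ex:15  wr:16
I6  is:17  ro:18  ex:19  wr:20  — struct: ALU busy until I5 writes@16
I7  is:21  ro:22  ex:23  wr:24  — struct: ALU busy until I6 writes@20
I8  is:25  ro:26  ex:27  wr:28  — struct: ALU busy until I7 writes@24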